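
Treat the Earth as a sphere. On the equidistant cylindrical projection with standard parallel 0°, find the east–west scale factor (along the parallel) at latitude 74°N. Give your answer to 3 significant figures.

3.63

For the equirectangular projection with φ₀ = 0 (plate carrée), h = 1 along meridians and k = sec φ along parallels.
k = 1/cos 74° = 1/0.2756 = 3.628.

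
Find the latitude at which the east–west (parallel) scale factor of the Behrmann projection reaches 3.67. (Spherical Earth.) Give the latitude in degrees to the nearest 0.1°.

76.4°

The Behrmann projection is cylindrical equal-area with φ₀ = 30°. Cylindrical equal-area (φ₀ = 30°): h = cos φ / cos 30° along meridians, k = cos 30° / cos φ along parallels; h·k = 1.
k = cos φ₀ / cos φ = 3.67  ⇒  cos φ = cos 30° / 3.67 = 0.2360.
φ = arccos(0.2360) ≈ 76.4°.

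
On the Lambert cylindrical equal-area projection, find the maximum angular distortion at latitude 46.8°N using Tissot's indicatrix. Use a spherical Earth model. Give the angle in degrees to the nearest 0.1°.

The Lambert cylindrical equal-area projection is the cylindrical equal-area projection with its standard parallel at the equator (φ₀ = 0). For cylindrical equal-area with standard parallel φ₀, h = cos φ / cos φ₀ and k = cos φ₀ / cos φ, so h·k = 1.
At 46.8°: h = 0.6845, k = 1.461; principal scales a = 1.461, b = 0.6845.
sin(ω/2) = (a − b)/(a + b) = 0.7763/2.145 = 0.3618, so ω = 2 arcsin(0.3618) ≈ 42.4°.

42.4°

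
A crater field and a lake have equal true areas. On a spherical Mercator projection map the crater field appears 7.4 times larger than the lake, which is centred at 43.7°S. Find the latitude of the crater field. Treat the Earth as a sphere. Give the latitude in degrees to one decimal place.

74.6°

Mercator areal scale is sec²φ, so apparent-area ratio = sec²φ₁ / sec²φ₂ = cos²φ₂ / cos²φ₁.
cos²φ₂ / cos²φ₁ = 7.4  ⇒  cos φ₁ = cos 43.7° / √7.4 = 0.7230/2.720 = 0.2658.
φ₁ = arccos(0.2658) ≈ 74.6°.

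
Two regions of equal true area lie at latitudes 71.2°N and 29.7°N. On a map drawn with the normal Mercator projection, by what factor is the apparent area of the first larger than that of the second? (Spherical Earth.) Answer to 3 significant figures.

Mercator areal scale is sec²φ.
At 71.2°: sec²(71.2°) = 1/0.3223² = 9.629.
At 29.7°: sec²(29.7°) = 1/0.8686² = 1.325.
Ratio = 9.629/1.325 = cos²(29.7°)/cos²(71.2°) ≈ 7.27.

7.27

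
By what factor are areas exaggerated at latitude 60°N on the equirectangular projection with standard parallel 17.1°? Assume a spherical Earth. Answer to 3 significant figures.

1.91

The equidistant cylindrical projection with φ₀ = 17.1° has h = 1 (meridians true) and k = cos φ₀ / cos φ along parallels.
Areal scale = h·k = 1 × cos φ₀ / cos φ; at 60°, h = 1.000, k = 1.912, so h·k = 1.912.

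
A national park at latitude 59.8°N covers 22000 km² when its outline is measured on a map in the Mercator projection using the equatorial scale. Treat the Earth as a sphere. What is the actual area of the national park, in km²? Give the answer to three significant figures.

The Mercator projection is conformal; its linear scale factor is the same in every direction and equals sec φ = 1/cos φ.
Areal scale = k² = sec²φ = 1/cos²(59.8°) = 1/0.5030² = 3.952.
True area = apparent / (areal scale) = 22000 / 3.952 ≈ 5570 km².

5570 km²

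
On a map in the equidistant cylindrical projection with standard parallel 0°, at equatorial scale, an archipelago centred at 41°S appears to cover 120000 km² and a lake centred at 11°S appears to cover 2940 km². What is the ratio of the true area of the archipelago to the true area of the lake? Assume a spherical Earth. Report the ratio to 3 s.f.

Plate carrée has h = 1 and k = sec φ, giving areal scale sec φ; true area = (apparent area) · cos φ.
True area of archipelago: 120000 × cos(41°) = 120000 × 0.7547 = 90570 km².
True area of lake: 2940 × cos(11°) = 2940 × 0.9816 = 2886 km².
Ratio = 90570 / 2886 ≈ 31.4.

31.4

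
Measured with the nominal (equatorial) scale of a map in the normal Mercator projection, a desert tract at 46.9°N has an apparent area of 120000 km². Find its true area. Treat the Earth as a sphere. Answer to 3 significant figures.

56000 km²

For Mercator, h = k = sec φ (a conformal cylindrical projection has a single point scale, 1/cos φ).
Areal scale = k² = sec²φ = 1/cos²(46.9°) = 1/0.6833² = 2.142.
True area = apparent / (areal scale) = 120000 / 2.142 ≈ 56000 km².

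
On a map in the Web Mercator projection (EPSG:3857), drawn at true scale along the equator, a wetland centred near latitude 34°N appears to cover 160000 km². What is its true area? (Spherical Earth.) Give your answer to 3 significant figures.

110000 km²

For Mercator, h = k = sec φ (a conformal cylindrical projection has a single point scale, 1/cos φ).
Areal scale = k² = sec²φ = 1/cos²(34°) = 1/0.8290² = 1.455.
True area = apparent / (areal scale) = 160000 / 1.455 ≈ 110000 km².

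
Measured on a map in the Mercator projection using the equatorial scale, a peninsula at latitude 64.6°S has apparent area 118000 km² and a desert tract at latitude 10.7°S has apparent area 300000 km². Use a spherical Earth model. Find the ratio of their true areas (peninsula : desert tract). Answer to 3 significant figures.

Since Mercator area scale is 1/cos²φ, the true area equals the apparent area multiplied by cos²φ.
True area of peninsula: 118000 × cos²(64.6°) = 118000 × 0.1840 = 21710 km².
True area of desert tract: 300000 × cos²(10.7°) = 300000 × 0.9655 = 289700 km².
Ratio = 21710 / 289700 ≈ 0.0750.

0.0750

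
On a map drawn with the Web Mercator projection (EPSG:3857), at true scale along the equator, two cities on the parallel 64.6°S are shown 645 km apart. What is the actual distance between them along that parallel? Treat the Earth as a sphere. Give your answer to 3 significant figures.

277 km

Mercator is conformal, so the point scale is isotropic: h = k = sec φ = 1/cos φ.
Along the parallel at 64.6°, map distances are exaggerated by k = sec 64.6° = 2.331.
True distance = 645 / 2.331 = 645 × cos 64.6° ≈ 277 km.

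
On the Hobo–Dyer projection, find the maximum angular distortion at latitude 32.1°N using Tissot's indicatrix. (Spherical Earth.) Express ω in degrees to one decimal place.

7.5°

The Hobo–Dyer projection is cylindrical equal-area with φ₀ = 37.5°. Cylindrical equal-area (φ₀ = 37.5°): h = cos φ / cos 37.5° along meridians, k = cos 37.5° / cos φ along parallels; h·k = 1.
At 32.1°: h = 1.068, k = 0.9365; principal scales a = 1.068, b = 0.9365.
sin(ω/2) = (a − b)/(a + b) = 0.1312/2.004 = 0.06548, so ω = 2 arcsin(0.06548) ≈ 7.5°.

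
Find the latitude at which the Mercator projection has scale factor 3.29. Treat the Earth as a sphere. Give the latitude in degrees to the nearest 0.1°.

Mercator scale is k = sec φ = 1/cos φ.
1/cos φ = 3.29  ⇒  cos φ = 0.3040  ⇒  φ = arccos(0.3040) ≈ 72.3°.

72.3°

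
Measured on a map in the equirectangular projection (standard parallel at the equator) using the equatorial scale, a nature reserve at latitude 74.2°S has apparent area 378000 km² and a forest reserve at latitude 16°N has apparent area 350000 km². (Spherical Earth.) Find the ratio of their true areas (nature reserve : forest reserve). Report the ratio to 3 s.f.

0.306

On the plate carrée, areal scale = h·k = 1 × sec φ, so true area = apparent × cos φ.
True area of nature reserve: 378000 × cos(74.2°) = 378000 × 0.2723 = 102900 km².
True area of forest reserve: 350000 × cos(16°) = 350000 × 0.9613 = 336400 km².
Ratio = 102900 / 336400 ≈ 0.306.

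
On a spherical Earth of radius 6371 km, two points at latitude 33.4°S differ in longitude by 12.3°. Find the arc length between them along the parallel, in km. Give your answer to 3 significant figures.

1140 km

Arc length along a parallel = R cos φ · Δλ (with Δλ in radians).
= 6371 × cos 33.4° × (12.3° × π/180) = 6371 × 0.8348 × 0.2147 ≈ 1140 km.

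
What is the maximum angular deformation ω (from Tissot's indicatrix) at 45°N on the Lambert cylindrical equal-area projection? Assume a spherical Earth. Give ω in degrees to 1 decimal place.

38.9°

The Lambert cylindrical equal-area projection is the cylindrical equal-area projection with its standard parallel at the equator (φ₀ = 0). Cylindrical equal-area (φ₀ = 0°): h = cos φ / cos 0° along meridians, k = cos 0° / cos φ along parallels; h·k = 1.
At 45°: h = 0.7071, k = 1.414; principal scales a = 1.414, b = 0.7071.
sin(ω/2) = (a − b)/(a + b) = 0.7071/2.121 = 0.3333, so ω = 2 arcsin(0.3333) ≈ 38.9°.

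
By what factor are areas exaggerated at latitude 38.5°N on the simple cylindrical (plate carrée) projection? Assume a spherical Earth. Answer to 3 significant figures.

1.28

For the equirectangular projection with φ₀ = 0 (plate carrée), h = 1 along meridians and k = sec φ along parallels.
Areal scale = h·k = 1 × sec φ; at 38.5°, h = 1.000, k = 1.278, so h·k = 1.278.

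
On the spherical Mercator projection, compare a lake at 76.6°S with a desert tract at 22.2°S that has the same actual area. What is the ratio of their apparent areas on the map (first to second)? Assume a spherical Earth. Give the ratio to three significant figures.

Mercator is conformal with k = sec φ, so areal scale = k² = sec²φ.
At 76.6°: sec²(76.6°) = 1/0.2317² = 18.62.
At 22.2°: sec²(22.2°) = 1/0.9259² = 1.167.
Ratio = 18.62/1.167 = cos²(22.2°)/cos²(76.6°) ≈ 16.0.

16.0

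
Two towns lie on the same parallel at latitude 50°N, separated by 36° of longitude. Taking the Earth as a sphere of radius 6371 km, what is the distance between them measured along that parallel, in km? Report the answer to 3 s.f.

Arc length along a parallel = R cos φ · Δλ (with Δλ in radians).
= 6371 × cos 50° × (36° × π/180) = 6371 × 0.6428 × 0.6283 ≈ 2570 km.

2570 km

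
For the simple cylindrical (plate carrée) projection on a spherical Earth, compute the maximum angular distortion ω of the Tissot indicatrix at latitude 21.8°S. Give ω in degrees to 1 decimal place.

In the plate carrée (x = Rλ, y = Rφ), meridians are true-scale (h = 1) and parallels are stretched by k = sec φ.
At 21.8°: h = 1.000, k = 1.077; principal scales a = 1.077, b = 1.000.
sin(ω/2) = (a − b)/(a + b) = 0.07702/2.077 = 0.03708, so ω = 2 arcsin(0.03708) ≈ 4.3°.

4.3°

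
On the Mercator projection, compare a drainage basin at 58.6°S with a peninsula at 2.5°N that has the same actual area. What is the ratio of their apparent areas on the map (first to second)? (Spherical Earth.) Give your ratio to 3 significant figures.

3.68

Mercator is conformal with k = sec φ, so areal scale = k² = sec²φ.
At 58.6°: sec²(58.6°) = 1/0.5210² = 3.684.
At 2.5°: sec²(2.5°) = 1/0.9990² = 1.002.
Ratio = 3.684/1.002 = cos²(2.5°)/cos²(58.6°) ≈ 3.68.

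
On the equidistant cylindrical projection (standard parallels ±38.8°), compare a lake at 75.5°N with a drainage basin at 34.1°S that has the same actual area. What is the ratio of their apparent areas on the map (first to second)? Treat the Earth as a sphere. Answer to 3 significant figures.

The equidistant cylindrical projection with φ₀ = 38.8° has h = 1 (meridians true) and k = cos φ₀ / cos φ along parallels.
Areal scale at 75.5°: h·k = 1.000 × 3.113 = 3.113.
Areal scale at 34.1°: h·k = 1.000 × 0.9412 = 0.9412.
Ratio = 3.113/0.9412 ≈ 3.31.

3.31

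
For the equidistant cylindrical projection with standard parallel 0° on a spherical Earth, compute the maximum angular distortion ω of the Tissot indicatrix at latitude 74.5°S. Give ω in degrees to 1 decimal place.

For the equirectangular projection with φ₀ = 0 (plate carrée), h = 1 along meridians and k = sec φ along parallels.
At 74.5°: h = 1.000, k = 3.742; principal scales a = 3.742, b = 1.000.
sin(ω/2) = (a − b)/(a + b) = 2.742/4.742 = 0.5782, so ω = 2 arcsin(0.5782) ≈ 70.7°.

70.7°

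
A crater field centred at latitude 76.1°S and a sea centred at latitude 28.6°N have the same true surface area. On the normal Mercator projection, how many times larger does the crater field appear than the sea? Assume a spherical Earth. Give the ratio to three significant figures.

Mercator areal scale is sec²φ.
At 76.1°: sec²(76.1°) = 1/0.2402² = 17.33.
At 28.6°: sec²(28.6°) = 1/0.8780² = 1.297.
Ratio = 17.33/1.297 = cos²(28.6°)/cos²(76.1°) ≈ 13.4.

13.4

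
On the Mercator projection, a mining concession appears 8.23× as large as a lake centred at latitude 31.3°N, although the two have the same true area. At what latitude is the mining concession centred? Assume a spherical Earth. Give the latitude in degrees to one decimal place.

For equal true areas on Mercator, apparent areas scale as sec²φ, so the ratio is cos²φ₂ / cos²φ₁.
cos²φ₂ / cos²φ₁ = 8.23  ⇒  cos φ₁ = cos 31.3° / √8.23 = 0.8545/2.869 = 0.2978.
φ₁ = arccos(0.2978) ≈ 72.7°.

72.7°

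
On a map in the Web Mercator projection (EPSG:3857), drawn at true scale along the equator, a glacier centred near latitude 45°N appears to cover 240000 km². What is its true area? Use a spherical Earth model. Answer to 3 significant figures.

120000 km²

For Mercator, h = k = sec φ (a conformal cylindrical projection has a single point scale, 1/cos φ).
Areal scale = k² = sec²φ = 1/cos²(45°) = 1/0.7071² = 2.000.
True area = apparent / (areal scale) = 240000 / 2.000 ≈ 120000 km².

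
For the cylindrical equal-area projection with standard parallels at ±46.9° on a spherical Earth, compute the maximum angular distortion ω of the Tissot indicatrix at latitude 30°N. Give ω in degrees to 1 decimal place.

26.9°

A cylindrical equal-area projection with standard parallel φ₀ has meridian scale h = cos φ / cos φ₀ and parallel scale k = cos φ₀ / cos φ (so areas are preserved, h·k = 1).
At 30°: h = 1.267, k = 0.7890; principal scales a = 1.267, b = 0.7890.
sin(ω/2) = (a − b)/(a + b) = 0.4785/2.056 = 0.2327, so ω = 2 arcsin(0.2327) ≈ 26.9°.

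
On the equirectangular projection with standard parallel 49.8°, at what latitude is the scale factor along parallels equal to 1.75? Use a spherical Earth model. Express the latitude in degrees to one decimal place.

With standard parallel φ₀ = 49.8°, the equirectangular projection gives x = Rλ cos φ₀, y = Rφ, so h = 1 and k = cos 49.8° / cos φ.
k = cos φ₀ / cos φ = 1.75  ⇒  cos φ = cos 49.8° / 1.75 = 0.3688.
φ = arccos(0.3688) ≈ 68.4°.

68.4°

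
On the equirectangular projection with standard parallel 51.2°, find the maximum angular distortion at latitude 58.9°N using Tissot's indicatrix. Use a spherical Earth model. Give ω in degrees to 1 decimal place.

In the equirectangular projection with standard parallel φ₀ = 51.2° (x = Rλ cos φ₀, y = Rφ), meridians are true-scale (h = 1) and the parallel scale is k = cos φ₀ / cos φ.
At 58.9°: h = 1.000, k = 1.213; principal scales a = 1.213, b = 1.000.
sin(ω/2) = (a − b)/(a + b) = 0.2131/2.213 = 0.09629, so ω = 2 arcsin(0.09629) ≈ 11.1°.

11.1°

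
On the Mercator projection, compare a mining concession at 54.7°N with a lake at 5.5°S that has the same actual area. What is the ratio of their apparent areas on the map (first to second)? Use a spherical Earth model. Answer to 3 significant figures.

2.97

On Mercator, area is exaggerated by sec²φ = 1/cos²φ.
At 54.7°: sec²(54.7°) = 1/0.5779² = 2.995.
At 5.5°: sec²(5.5°) = 1/0.9954² = 1.009.
Ratio = 2.995/1.009 = cos²(5.5°)/cos²(54.7°) ≈ 2.97.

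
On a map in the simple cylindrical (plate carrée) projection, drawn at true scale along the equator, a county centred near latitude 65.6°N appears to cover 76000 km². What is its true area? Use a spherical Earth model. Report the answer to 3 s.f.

31400 km²

For the equirectangular projection with φ₀ = 0 (plate carrée), h = 1 along meridians and k = sec φ along parallels.
Areal scale = h·k = 1 × sec φ; at 65.6°, h = 1.000, k = 2.421, so h·k = 2.421.
True area = apparent / (areal scale) = 76000 / 2.421 ≈ 31400 km².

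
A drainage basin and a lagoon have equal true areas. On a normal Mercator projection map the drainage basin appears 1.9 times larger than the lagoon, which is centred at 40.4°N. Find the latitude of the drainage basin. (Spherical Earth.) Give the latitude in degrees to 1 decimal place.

56.5°

On Mercator, (apparent₁)/(apparent₂) = sec²φ₁ / sec²φ₂ when true areas are equal.
cos²φ₂ / cos²φ₁ = 1.9  ⇒  cos φ₁ = cos 40.4° / √1.9 = 0.7615/1.378 = 0.5525.
φ₁ = arccos(0.5525) ≈ 56.5°.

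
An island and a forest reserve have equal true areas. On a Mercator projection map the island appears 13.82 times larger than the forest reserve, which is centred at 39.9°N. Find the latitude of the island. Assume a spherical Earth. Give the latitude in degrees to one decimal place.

78.1°

For equal true areas on Mercator, apparent areas scale as sec²φ, so the ratio is cos²φ₂ / cos²φ₁.
cos²φ₂ / cos²φ₁ = 13.82  ⇒  cos φ₁ = cos 39.9° / √13.82 = 0.7672/3.718 = 0.2064.
φ₁ = arccos(0.2064) ≈ 78.1°.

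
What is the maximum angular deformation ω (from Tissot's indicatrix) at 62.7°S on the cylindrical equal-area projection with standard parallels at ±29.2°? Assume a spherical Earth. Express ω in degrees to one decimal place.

A cylindrical equal-area projection with standard parallel φ₀ has meridian scale h = cos φ / cos φ₀ and parallel scale k = cos φ₀ / cos φ (so areas are preserved, h·k = 1).
At 62.7°: h = 0.5254, k = 1.903; principal scales a = 1.903, b = 0.5254.
sin(ω/2) = (a − b)/(a + b) = 1.378/2.429 = 0.5673, so ω = 2 arcsin(0.5673) ≈ 69.1°.

69.1°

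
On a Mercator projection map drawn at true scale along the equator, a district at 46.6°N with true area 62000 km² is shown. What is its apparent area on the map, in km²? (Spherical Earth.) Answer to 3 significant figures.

131000 km²

Mercator is conformal, so the point scale is isotropic: h = k = sec φ = 1/cos φ.
Areal scale = k² = sec²φ = 1/cos²(46.6°) = 1/0.6871² = 2.118.
Apparent area = 62000 × 2.118 ≈ 131000 km².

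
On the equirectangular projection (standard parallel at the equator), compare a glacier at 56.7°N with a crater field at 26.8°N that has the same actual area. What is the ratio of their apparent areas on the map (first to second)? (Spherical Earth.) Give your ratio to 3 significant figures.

1.63

In the plate carrée (x = Rλ, y = Rφ), meridians are true-scale (h = 1) and parallels are stretched by k = sec φ.
Areal scale at 56.7°: h·k = 1.000 × 1.821 = 1.821.
Areal scale at 26.8°: h·k = 1.000 × 1.120 = 1.120.
Ratio = 1.821/1.120 ≈ 1.63.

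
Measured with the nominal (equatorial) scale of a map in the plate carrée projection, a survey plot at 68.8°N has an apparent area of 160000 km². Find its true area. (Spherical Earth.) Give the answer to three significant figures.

57900 km²

In the plate carrée (x = Rλ, y = Rφ), meridians are true-scale (h = 1) and parallels are stretched by k = sec φ.
Areal scale = h·k = 1 × sec φ; at 68.8°, h = 1.000, k = 2.765, so h·k = 2.765.
True area = apparent / (areal scale) = 160000 / 2.765 ≈ 57900 km².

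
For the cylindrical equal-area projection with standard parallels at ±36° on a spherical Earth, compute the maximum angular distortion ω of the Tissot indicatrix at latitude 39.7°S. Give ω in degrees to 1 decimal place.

For cylindrical equal-area with standard parallel φ₀, h = cos φ / cos φ₀ and k = cos φ₀ / cos φ, so h·k = 1.
At 39.7°: h = 0.9510, k = 1.051; principal scales a = 1.051, b = 0.9510.
sin(ω/2) = (a − b)/(a + b) = 0.1005/2.003 = 0.05017, so ω = 2 arcsin(0.05017) ≈ 5.8°.

5.8°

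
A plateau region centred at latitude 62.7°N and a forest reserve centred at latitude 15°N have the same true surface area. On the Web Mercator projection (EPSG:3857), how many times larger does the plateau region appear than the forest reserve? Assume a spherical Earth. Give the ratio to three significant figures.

4.44

Mercator areal scale is sec²φ.
At 62.7°: sec²(62.7°) = 1/0.4586² = 4.754.
At 15°: sec²(15°) = 1/0.9659² = 1.072.
Ratio = 4.754/1.072 = cos²(15°)/cos²(62.7°) ≈ 4.44.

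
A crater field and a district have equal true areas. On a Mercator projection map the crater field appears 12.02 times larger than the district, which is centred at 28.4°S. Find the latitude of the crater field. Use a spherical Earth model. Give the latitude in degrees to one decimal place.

75.3°

Mercator areal scale is sec²φ, so apparent-area ratio = sec²φ₁ / sec²φ₂ = cos²φ₂ / cos²φ₁.
cos²φ₂ / cos²φ₁ = 12.02  ⇒  cos φ₁ = cos 28.4° / √12.02 = 0.8796/3.467 = 0.2537.
φ₁ = arccos(0.2537) ≈ 75.3°.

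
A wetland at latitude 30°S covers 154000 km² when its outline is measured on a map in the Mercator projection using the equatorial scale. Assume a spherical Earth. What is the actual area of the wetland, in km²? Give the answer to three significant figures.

116000 km²

The Mercator projection is conformal; its linear scale factor is the same in every direction and equals sec φ = 1/cos φ.
Areal scale = k² = sec²φ = 1/cos²(30°) = 1/0.8660² = 1.333.
True area = apparent / (areal scale) = 154000 / 1.333 ≈ 116000 km².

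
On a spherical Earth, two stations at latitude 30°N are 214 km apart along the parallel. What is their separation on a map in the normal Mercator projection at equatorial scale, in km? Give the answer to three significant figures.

247 km

The Mercator projection is conformal; its linear scale factor is the same in every direction and equals sec φ = 1/cos φ.
Along the parallel, k = sec 30° = 1/0.8660 = 1.155.
Map distance = 214 × 1.155 ≈ 247 km.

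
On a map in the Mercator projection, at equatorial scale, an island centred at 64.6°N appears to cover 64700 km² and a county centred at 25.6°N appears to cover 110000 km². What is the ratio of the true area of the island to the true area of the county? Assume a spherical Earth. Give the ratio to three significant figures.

0.133

On Mercator the areal scale is sec²φ, so true area = apparent × cos²φ.
True area of island: 64700 × cos²(64.6°) = 64700 × 0.1840 = 11900 km².
True area of county: 110000 × cos²(25.6°) = 110000 × 0.8133 = 89460 km².
Ratio = 11900 / 89460 ≈ 0.133.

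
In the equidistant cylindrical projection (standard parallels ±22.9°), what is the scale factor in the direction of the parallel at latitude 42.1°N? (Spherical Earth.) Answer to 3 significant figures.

With standard parallel φ₀ = 22.9°, the equirectangular projection gives x = Rλ cos φ₀, y = Rφ, so h = 1 and k = cos 22.9° / cos φ.
k = cos 22.9° / cos 42.1° = 0.9212/0.7420 = 1.242.

1.24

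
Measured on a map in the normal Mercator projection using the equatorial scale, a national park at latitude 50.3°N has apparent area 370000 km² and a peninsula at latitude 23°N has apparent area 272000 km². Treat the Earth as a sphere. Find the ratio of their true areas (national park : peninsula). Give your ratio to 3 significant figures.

0.655

Mercator's areal exaggeration is sec²φ; hence true area = (apparent area) · cos²φ.
True area of national park: 370000 × cos²(50.3°) = 370000 × 0.4080 = 151000 km².
True area of peninsula: 272000 × cos²(23°) = 272000 × 0.8473 = 230500 km².
Ratio = 151000 / 230500 ≈ 0.655.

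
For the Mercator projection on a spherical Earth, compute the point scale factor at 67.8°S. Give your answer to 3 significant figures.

For Mercator, h = k = sec φ (a conformal cylindrical projection has a single point scale, 1/cos φ).
k = 1/cos 67.8° = 1/0.3778 = 2.647.

2.65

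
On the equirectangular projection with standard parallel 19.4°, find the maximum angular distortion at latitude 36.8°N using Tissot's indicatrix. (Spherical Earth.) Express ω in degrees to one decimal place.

The equidistant cylindrical projection with φ₀ = 19.4° has h = 1 (meridians true) and k = cos φ₀ / cos φ along parallels.
At 36.8°: h = 1.000, k = 1.178; principal scales a = 1.178, b = 1.000.
sin(ω/2) = (a − b)/(a + b) = 0.1780/2.178 = 0.08171, so ω = 2 arcsin(0.08171) ≈ 9.4°.

9.4°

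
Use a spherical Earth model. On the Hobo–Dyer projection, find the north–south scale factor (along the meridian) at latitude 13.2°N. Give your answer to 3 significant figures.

Hobo–Dyer is a cylindrical equal-area projection with standard parallels at ±37.5°. Cylindrical equal-area (φ₀ = 37.5°): h = cos φ / cos 37.5° along meridians, k = cos 37.5° / cos φ along parallels; h·k = 1.
h = cos 13.2° / cos 37.5° = 0.9736/0.7934 = 1.227.

1.23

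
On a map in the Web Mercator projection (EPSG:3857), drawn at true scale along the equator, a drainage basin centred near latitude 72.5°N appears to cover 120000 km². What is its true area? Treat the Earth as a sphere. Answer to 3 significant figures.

The Mercator projection is conformal; its linear scale factor is the same in every direction and equals sec φ = 1/cos φ.
Areal scale = k² = sec²φ = 1/cos²(72.5°) = 1/0.3007² = 11.06.
True area = apparent / (areal scale) = 120000 / 11.06 ≈ 10900 km².

10900 km²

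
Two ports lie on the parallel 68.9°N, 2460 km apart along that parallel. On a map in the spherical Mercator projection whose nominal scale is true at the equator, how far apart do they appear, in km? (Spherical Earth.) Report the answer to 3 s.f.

6830 km

For Mercator, h = k = sec φ (a conformal cylindrical projection has a single point scale, 1/cos φ).
Along the parallel, k = sec 68.9° = 1/0.3600 = 2.778.
Map distance = 2460 × 2.778 ≈ 6830 km.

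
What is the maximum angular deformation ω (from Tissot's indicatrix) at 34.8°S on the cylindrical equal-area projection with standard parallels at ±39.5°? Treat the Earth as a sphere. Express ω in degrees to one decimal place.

7.1°

For cylindrical equal-area with standard parallel φ₀, h = cos φ / cos φ₀ and k = cos φ₀ / cos φ, so h·k = 1.
At 34.8°: h = 1.064, k = 0.9397; principal scales a = 1.064, b = 0.9397.
sin(ω/2) = (a − b)/(a + b) = 0.1245/2.004 = 0.06213, so ω = 2 arcsin(0.06213) ≈ 7.1°.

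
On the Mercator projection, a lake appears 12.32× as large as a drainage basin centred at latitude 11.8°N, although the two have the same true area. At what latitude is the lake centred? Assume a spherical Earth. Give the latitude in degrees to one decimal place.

On Mercator, (apparent₁)/(apparent₂) = sec²φ₁ / sec²φ₂ when true areas are equal.
cos²φ₂ / cos²φ₁ = 12.32  ⇒  cos φ₁ = cos 11.8° / √12.32 = 0.9789/3.510 = 0.2789.
φ₁ = arccos(0.2789) ≈ 73.8°.

73.8°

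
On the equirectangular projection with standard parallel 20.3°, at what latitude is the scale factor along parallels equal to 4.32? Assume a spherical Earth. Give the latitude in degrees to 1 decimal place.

77.5°

In the equirectangular projection with standard parallel φ₀ = 20.3° (x = Rλ cos φ₀, y = Rφ), meridians are true-scale (h = 1) and the parallel scale is k = cos φ₀ / cos φ.
k = cos φ₀ / cos φ = 4.32  ⇒  cos φ = cos 20.3° / 4.32 = 0.2171.
φ = arccos(0.2171) ≈ 77.5°.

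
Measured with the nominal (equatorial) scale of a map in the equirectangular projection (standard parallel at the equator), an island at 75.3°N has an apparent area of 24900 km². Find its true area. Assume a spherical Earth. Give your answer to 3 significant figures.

For the equirectangular projection with φ₀ = 0 (plate carrée), h = 1 along meridians and k = sec φ along parallels.
Areal scale = h·k = 1 × sec φ; at 75.3°, h = 1.000, k = 3.941, so h·k = 3.941.
True area = apparent / (areal scale) = 24900 / 3.941 ≈ 6320 km².

6320 km²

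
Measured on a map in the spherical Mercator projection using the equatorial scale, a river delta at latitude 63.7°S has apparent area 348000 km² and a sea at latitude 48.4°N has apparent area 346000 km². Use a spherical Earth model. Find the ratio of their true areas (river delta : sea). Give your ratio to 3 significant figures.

0.448

On Mercator the areal scale is sec²φ, so true area = apparent × cos²φ.
True area of river delta: 348000 × cos²(63.7°) = 348000 × 0.1963 = 68320 km².
True area of sea: 346000 × cos²(48.4°) = 346000 × 0.4408 = 152500 km².
Ratio = 68320 / 152500 ≈ 0.448.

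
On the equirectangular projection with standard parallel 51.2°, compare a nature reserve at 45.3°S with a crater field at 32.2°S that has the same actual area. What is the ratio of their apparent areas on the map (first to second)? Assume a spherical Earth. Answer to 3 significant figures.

1.20

In the equirectangular projection with standard parallel φ₀ = 51.2° (x = Rλ cos φ₀, y = Rφ), meridians are true-scale (h = 1) and the parallel scale is k = cos φ₀ / cos φ.
Areal scale at 45.3°: h·k = 1.000 × 0.8908 = 0.8908.
Areal scale at 32.2°: h·k = 1.000 × 0.7405 = 0.7405.
Ratio = 0.8908/0.7405 ≈ 1.20.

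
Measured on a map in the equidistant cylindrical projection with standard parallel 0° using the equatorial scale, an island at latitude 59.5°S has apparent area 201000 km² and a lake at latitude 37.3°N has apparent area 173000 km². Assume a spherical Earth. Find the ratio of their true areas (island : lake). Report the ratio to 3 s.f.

0.741

On the plate carrée, areal scale = h·k = 1 × sec φ, so true area = apparent × cos φ.
True area of island: 201000 × cos(59.5°) = 201000 × 0.5075 = 102000 km².
True area of lake: 173000 × cos(37.3°) = 173000 × 0.7955 = 137600 km².
Ratio = 102000 / 137600 ≈ 0.741.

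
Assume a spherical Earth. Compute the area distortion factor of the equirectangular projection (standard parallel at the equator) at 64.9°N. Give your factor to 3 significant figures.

2.36

In the plate carrée (x = Rλ, y = Rφ), meridians are true-scale (h = 1) and parallels are stretched by k = sec φ.
Areal scale = h·k = 1 × sec φ; at 64.9°, h = 1.000, k = 2.357, so h·k = 2.357.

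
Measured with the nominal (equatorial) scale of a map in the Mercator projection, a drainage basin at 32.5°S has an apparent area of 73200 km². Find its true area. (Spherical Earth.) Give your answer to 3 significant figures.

For Mercator, h = k = sec φ (a conformal cylindrical projection has a single point scale, 1/cos φ).
Areal scale = k² = sec²φ = 1/cos²(32.5°) = 1/0.8434² = 1.406.
True area = apparent / (areal scale) = 73200 / 1.406 ≈ 52100 km².

52100 km²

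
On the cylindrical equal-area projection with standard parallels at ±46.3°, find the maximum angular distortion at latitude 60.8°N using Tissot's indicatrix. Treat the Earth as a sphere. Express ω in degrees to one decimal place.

A cylindrical equal-area projection with standard parallel φ₀ has meridian scale h = cos φ / cos φ₀ and parallel scale k = cos φ₀ / cos φ (so areas are preserved, h·k = 1).
At 60.8°: h = 0.7061, k = 1.416; principal scales a = 1.416, b = 0.7061.
sin(ω/2) = (a − b)/(a + b) = 0.7100/2.122 = 0.3345, so ω = 2 arcsin(0.3345) ≈ 39.1°.

39.1°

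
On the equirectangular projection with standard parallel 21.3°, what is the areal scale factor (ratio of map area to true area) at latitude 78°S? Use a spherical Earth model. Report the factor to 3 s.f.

4.48

In the equirectangular projection with standard parallel φ₀ = 21.3° (x = Rλ cos φ₀, y = Rφ), meridians are true-scale (h = 1) and the parallel scale is k = cos φ₀ / cos φ.
Areal scale = h·k = 1 × cos φ₀ / cos φ; at 78°, h = 1.000, k = 4.481, so h·k = 4.481.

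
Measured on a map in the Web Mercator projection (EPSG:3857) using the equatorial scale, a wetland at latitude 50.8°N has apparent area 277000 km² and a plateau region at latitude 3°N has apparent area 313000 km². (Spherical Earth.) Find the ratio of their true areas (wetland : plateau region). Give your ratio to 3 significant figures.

0.354

On Mercator the areal scale is sec²φ, so true area = apparent × cos²φ.
True area of wetland: 277000 × cos²(50.8°) = 277000 × 0.3995 = 110700 km².
True area of plateau region: 313000 × cos²(3°) = 313000 × 0.9973 = 312100 km².
Ratio = 110700 / 312100 ≈ 0.354.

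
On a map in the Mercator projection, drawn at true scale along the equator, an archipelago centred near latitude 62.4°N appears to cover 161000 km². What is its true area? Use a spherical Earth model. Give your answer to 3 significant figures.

34600 km²

For Mercator, h = k = sec φ (a conformal cylindrical projection has a single point scale, 1/cos φ).
Areal scale = k² = sec²φ = 1/cos²(62.4°) = 1/0.4633² = 4.659.
True area = apparent / (areal scale) = 161000 / 4.659 ≈ 34600 km².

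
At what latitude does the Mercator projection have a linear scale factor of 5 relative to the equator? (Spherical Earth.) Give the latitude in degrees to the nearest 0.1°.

Mercator scale is k = sec φ = 1/cos φ.
1/cos φ = 5  ⇒  cos φ = 0.2000  ⇒  φ = arccos(0.2000) ≈ 78.5°.

78.5°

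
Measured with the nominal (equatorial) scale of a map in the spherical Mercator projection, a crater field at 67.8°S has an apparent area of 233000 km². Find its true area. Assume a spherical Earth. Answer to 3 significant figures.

33300 km²

The Mercator projection is conformal; its linear scale factor is the same in every direction and equals sec φ = 1/cos φ.
Areal scale = k² = sec²φ = 1/cos²(67.8°) = 1/0.3778² = 7.005.
True area = apparent / (areal scale) = 233000 / 7.005 ≈ 33300 km².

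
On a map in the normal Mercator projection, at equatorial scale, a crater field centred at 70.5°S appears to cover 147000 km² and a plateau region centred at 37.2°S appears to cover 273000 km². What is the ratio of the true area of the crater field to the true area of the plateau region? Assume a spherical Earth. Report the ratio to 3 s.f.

0.0946

On Mercator the areal scale is sec²φ, so true area = apparent × cos²φ.
True area of crater field: 147000 × cos²(70.5°) = 147000 × 0.1114 = 16380 km².
True area of plateau region: 273000 × cos²(37.2°) = 273000 × 0.6345 = 173200 km².
Ratio = 16380 / 173200 ≈ 0.0946.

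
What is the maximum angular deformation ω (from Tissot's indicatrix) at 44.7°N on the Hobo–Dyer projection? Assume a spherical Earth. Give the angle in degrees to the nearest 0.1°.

12.6°

Hobo–Dyer is a cylindrical equal-area projection with standard parallels at ±37.5°. A cylindrical equal-area projection with standard parallel φ₀ has meridian scale h = cos φ / cos φ₀ and parallel scale k = cos φ₀ / cos φ (so areas are preserved, h·k = 1).
At 44.7°: h = 0.8959, k = 1.116; principal scales a = 1.116, b = 0.8959.
sin(ω/2) = (a − b)/(a + b) = 0.2202/2.012 = 0.1094, so ω = 2 arcsin(0.1094) ≈ 12.6°.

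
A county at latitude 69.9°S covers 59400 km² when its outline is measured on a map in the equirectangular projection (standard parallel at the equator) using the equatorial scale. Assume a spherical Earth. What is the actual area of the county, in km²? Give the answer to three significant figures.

20400 km²

For the equirectangular projection with φ₀ = 0 (plate carrée), h = 1 along meridians and k = sec φ along parallels.
Areal scale = h·k = 1 × sec φ; at 69.9°, h = 1.000, k = 2.910, so h·k = 2.910.
True area = apparent / (areal scale) = 59400 / 2.910 ≈ 20400 km².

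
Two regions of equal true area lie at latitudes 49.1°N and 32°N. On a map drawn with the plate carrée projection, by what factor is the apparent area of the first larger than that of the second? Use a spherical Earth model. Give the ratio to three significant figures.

For the equirectangular projection with φ₀ = 0 (plate carrée), h = 1 along meridians and k = sec φ along parallels.
Areal scale at 49.1°: h·k = 1.000 × 1.527 = 1.527.
Areal scale at 32°: h·k = 1.000 × 1.179 = 1.179.
Ratio = 1.527/1.179 ≈ 1.30.

1.30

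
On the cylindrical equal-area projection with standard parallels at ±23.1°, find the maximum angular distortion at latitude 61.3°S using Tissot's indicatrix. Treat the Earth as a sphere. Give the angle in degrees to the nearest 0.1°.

Cylindrical equal-area (φ₀ = 23.1°): h = cos φ / cos 23.1° along meridians, k = cos 23.1° / cos φ along parallels; h·k = 1.
At 61.3°: h = 0.5221, k = 1.915; principal scales a = 1.915, b = 0.5221.
sin(ω/2) = (a − b)/(a + b) = 1.393/2.437 = 0.5716, so ω = 2 arcsin(0.5716) ≈ 69.7°.

69.7°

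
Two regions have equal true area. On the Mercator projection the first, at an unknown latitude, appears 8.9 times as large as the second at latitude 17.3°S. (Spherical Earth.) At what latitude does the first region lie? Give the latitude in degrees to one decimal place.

71.3°

For equal true areas on Mercator, apparent areas scale as sec²φ, so the ratio is cos²φ₂ / cos²φ₁.
cos²φ₂ / cos²φ₁ = 8.9  ⇒  cos φ₁ = cos 17.3° / √8.9 = 0.9548/2.983 = 0.3200.
φ₁ = arccos(0.3200) ≈ 71.3°.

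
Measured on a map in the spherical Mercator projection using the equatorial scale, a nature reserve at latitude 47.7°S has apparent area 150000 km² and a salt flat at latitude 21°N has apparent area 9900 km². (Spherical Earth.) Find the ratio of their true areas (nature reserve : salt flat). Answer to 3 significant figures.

On Mercator the areal scale is sec²φ, so true area = apparent × cos²φ.
True area of nature reserve: 150000 × cos²(47.7°) = 150000 × 0.4529 = 67940 km².
True area of salt flat: 9900 × cos²(21°) = 9900 × 0.8716 = 8629 km².
Ratio = 67940 / 8629 ≈ 7.87.

7.87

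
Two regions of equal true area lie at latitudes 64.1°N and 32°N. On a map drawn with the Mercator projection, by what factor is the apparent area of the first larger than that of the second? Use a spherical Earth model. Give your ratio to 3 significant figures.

3.77

On Mercator, area is exaggerated by sec²φ = 1/cos²φ.
At 64.1°: sec²(64.1°) = 1/0.4368² = 5.241.
At 32°: sec²(32°) = 1/0.8480² = 1.390.
Ratio = 5.241/1.390 = cos²(32°)/cos²(64.1°) ≈ 3.77.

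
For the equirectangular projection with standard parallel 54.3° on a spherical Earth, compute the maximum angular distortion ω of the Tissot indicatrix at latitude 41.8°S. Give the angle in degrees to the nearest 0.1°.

14.0°

With standard parallel φ₀ = 54.3°, the equirectangular projection gives x = Rλ cos φ₀, y = Rφ, so h = 1 and k = cos 54.3° / cos φ.
At 41.8°: h = 1.000, k = 0.7828; principal scales a = 1.000, b = 0.7828.
sin(ω/2) = (a − b)/(a + b) = 0.2172/1.783 = 0.1218, so ω = 2 arcsin(0.1218) ≈ 14.0°.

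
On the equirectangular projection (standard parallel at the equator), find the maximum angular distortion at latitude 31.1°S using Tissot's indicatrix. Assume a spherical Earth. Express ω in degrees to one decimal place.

For the equirectangular projection with φ₀ = 0 (plate carrée), h = 1 along meridians and k = sec φ along parallels.
At 31.1°: h = 1.000, k = 1.168; principal scales a = 1.168, b = 1.000.
sin(ω/2) = (a − b)/(a + b) = 0.1679/2.168 = 0.07743, so ω = 2 arcsin(0.07743) ≈ 8.9°.

8.9°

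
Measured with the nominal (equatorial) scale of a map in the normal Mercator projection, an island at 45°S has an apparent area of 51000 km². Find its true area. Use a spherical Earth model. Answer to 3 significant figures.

The Mercator projection is conformal; its linear scale factor is the same in every direction and equals sec φ = 1/cos φ.
Areal scale = k² = sec²φ = 1/cos²(45°) = 1/0.7071² = 2.000.
True area = apparent / (areal scale) = 51000 / 2.000 ≈ 25500 km².

25500 km²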